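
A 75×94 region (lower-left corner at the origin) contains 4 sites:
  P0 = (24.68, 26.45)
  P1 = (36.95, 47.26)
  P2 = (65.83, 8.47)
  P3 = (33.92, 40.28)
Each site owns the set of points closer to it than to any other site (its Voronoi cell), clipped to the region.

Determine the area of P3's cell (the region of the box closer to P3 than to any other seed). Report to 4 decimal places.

Area of P3's cell: 654.0346

1. box [0,75]×[0,94]: [(0, 0) (75, 0) (75, 94) (0, 94)]
2. ⊥bis P3·P0 via (29.3,33.365): [(0, 52.9407) (75, 2.8322) (75, 94) (0, 94)]  |A|=4958.5144
3. ⊥bis P3·P1 via (35.435,43.77): [(0, 59.1522) (0, 52.9407) (75, 2.8322) (75, 26.5949)]  |A|=1124.0335
4. ⊥bis P3·P2 via (49.875,24.375): [(59.0082, 33.5369) (0, 59.1522) (0, 52.9407) (47.029, 21.52)]  |A|=654.0346
5. canonical 4-gon: [(59.0082, 33.5369) (0, 59.1522) (0, 52.9407) (47.029, 21.52)]
6. shoelace: 654.0346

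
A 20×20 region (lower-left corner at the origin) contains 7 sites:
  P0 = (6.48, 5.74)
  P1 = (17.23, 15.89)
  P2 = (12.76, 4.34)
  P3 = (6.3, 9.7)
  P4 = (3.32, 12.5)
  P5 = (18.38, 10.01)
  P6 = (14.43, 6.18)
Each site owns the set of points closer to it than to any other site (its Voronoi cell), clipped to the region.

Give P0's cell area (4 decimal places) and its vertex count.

Area of P0's cell: 71.2173 (5 vertices)

1. box [0,20]×[0,20]: [(0, 0) (20, 0) (20, 20) (0, 20)]
2. ⊥bis P0·P1 via (11.855,10.815): [(0, 0) (20, 0) (20, 2.1885) (3.1827, 20) (0, 20)]  |A|=250.2291
3. ⊥bis P0·P2 via (9.62,5.04): [(0, 0) (8.4964, 0) (11.0884, 11.6269) (3.1827, 20) (0, 20)]  |A|=173.6021
4. ⊥bis P0·P3 via (6.39,7.72): [(0, 7.4295) (0, 0) (8.4964, 0) (10.2566, 7.8958)]  |A|=71.6439
5. ⊥bis P0·P4 via (4.9,9.12): [(1.422, 7.4942) (0, 6.8295) (0, 0) (8.4964, 0) (10.2566, 7.8958)]  |A|=71.2173
6. ⊥bis P0·P5 via (12.43,7.875): [(1.422, 7.4942) (0, 6.8295) (0, 0) (8.4964, 0) (10.2566, 7.8958)]  |A|=71.2173
7. ⊥bis P0·P6 via (10.455,5.96): [(1.422, 7.4942) (0, 6.8295) (0, 0) (8.4964, 0) (10.2566, 7.8958)]  |A|=71.2173
8. canonical 5-gon: [(1.422, 7.4942) (0, 6.8295) (0, 0) (8.4964, 0) (10.2566, 7.8958)]
9. shoelace: 71.2173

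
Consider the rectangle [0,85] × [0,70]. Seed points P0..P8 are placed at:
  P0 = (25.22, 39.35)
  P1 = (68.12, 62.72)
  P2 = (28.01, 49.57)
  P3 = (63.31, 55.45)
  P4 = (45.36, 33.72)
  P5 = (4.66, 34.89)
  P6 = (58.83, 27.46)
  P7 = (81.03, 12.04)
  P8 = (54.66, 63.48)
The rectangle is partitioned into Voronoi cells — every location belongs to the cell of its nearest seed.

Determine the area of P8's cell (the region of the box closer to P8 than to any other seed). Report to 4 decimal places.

Area of P8's cell: 373.7491

1. box [0,85]×[0,70]: [(0, 0) (85, 0) (85, 70) (0, 70)]
2. ⊥bis P8·P0 via (39.94,51.415): [(82.0814, 0) (85, 0) (85, 70) (24.7071, 70)]  |A|=2212.4005
3. ⊥bis P8·P1 via (61.39,63.1): [(59.3903, 27.6845) (61.7796, 70) (24.7071, 70)]  |A|=784.3705
4. ⊥bis P8·P2 via (41.335,56.525): [(51.1247, 37.769) (59.3903, 27.6845) (61.7796, 70) (34.3017, 70)]  |A|=629.7488
5. ⊥bis P8·P3 via (58.985,59.465): [(46.7049, 46.2368) (61.3272, 61.9881) (61.7796, 70) (34.3017, 70)]  |A|=381.495
6. ⊥bis P8·P4 via (50.01,48.6): [(44.5869, 50.2947) (49.1486, 48.8692) (61.3272, 61.9881) (61.7796, 70) (34.3017, 70)]  |A|=373.7491
7. ⊥bis P8·P5 via (29.66,49.185): [(44.5869, 50.2947) (49.1486, 48.8692) (61.3272, 61.9881) (61.7796, 70) (34.3017, 70)]  |A|=373.7491
8. ⊥bis P8·P6 via (56.745,45.47): [(44.5869, 50.2947) (49.1486, 48.8692) (61.3272, 61.9881) (61.7796, 70) (34.3017, 70)]  |A|=373.7491
9. ⊥bis P8·P7 via (67.845,37.76): [(44.5869, 50.2947) (49.1486, 48.8692) (61.3272, 61.9881) (61.7796, 70) (34.3017, 70)]  |A|=373.7491
10. canonical 5-gon: [(44.5869, 50.2947) (49.1486, 48.8692) (61.3272, 61.9881) (61.7796, 70) (34.3017, 70)]
11. shoelace: 373.7491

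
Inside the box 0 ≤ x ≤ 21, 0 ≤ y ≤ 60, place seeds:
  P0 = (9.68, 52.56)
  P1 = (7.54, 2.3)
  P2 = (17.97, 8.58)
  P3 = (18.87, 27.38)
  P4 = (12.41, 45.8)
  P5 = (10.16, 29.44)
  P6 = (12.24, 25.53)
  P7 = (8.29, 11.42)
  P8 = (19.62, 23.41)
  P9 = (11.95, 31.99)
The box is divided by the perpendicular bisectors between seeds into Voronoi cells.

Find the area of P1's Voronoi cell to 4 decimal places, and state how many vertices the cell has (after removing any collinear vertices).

1. box [0,21]×[0,60]: [(0, 0) (21, 0) (21, 60) (0, 60)]
2. ⊥bis P1·P0 via (8.61,27.43): [(0, 27.7966) (0, 0) (21, 0) (21, 26.9025)]  |A|=574.3401
3. ⊥bis P1·P2 via (12.755,5.44): [(0, 26.6239) (0, 0) (16.0305, 0)]  |A|=213.3966
4. ⊥bis P1·P3 via (13.205,14.84): [(4.8123, 18.6314) (0, 20.8054) (0, 0) (16.0305, 0)]  |A|=199.3965
5. ⊥bis P1·P4 via (9.975,24.05): [(4.8123, 18.6314) (0, 20.8054) (0, 0) (16.0305, 0)]  |A|=199.3965
6. ⊥bis P1·P5 via (8.85,15.87): [(6.3284, 16.1134) (0, 16.7243) (0, 0) (16.0305, 0)]  |A|=182.0724
7. ⊥bis P1·P6 via (9.89,13.915): [(7.3417, 14.4306) (0, 15.916) (0, 0) (16.0305, 0)]  |A|=174.0897
8. ⊥bis P1·P7 via (7.915,6.86): [(12.1076, 6.5152) (0, 7.5109) (0, 0) (16.0305, 0)]  |A|=97.6905
9. ⊥bis P1·P8 via (13.58,12.855): [(12.1076, 6.5152) (0, 7.5109) (0, 0) (16.0305, 0)]  |A|=97.6905
10. ⊥bis P1·P9 via (9.745,17.145): [(12.1076, 6.5152) (0, 7.5109) (0, 0) (16.0305, 0)]  |A|=97.6905
11. canonical 4-gon: [(12.1076, 6.5152) (0, 7.5109) (0, 0) (16.0305, 0)]
12. shoelace: 97.6905

Area of P1's cell: 97.6905 (4 vertices)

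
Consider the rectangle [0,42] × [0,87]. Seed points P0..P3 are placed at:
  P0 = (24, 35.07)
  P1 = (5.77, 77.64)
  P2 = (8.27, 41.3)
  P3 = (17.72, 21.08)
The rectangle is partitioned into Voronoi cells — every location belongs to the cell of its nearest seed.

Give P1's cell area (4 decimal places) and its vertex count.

1. box [0,42]×[0,87]: [(0, 0) (42, 0) (42, 87) (0, 87)]
2. ⊥bis P1·P0 via (14.885,56.355): [(0, 49.9807) (42, 67.9666) (42, 87) (0, 87)]  |A|=1177.1062
3. ⊥bis P1·P2 via (7.02,59.47): [(0, 58.9871) (25.0565, 60.7108) (42, 67.9666) (42, 87) (0, 87)]  |A|=1064.2722
4. ⊥bis P1·P3 via (11.745,49.36): [(0, 58.9871) (25.0565, 60.7108) (42, 67.9666) (42, 87) (0, 87)]  |A|=1064.2722
5. canonical 5-gon: [(0, 58.9871) (25.0565, 60.7108) (42, 67.9666) (42, 87) (0, 87)]
6. shoelace: 1064.2722

Area of P1's cell: 1064.2722 (5 vertices)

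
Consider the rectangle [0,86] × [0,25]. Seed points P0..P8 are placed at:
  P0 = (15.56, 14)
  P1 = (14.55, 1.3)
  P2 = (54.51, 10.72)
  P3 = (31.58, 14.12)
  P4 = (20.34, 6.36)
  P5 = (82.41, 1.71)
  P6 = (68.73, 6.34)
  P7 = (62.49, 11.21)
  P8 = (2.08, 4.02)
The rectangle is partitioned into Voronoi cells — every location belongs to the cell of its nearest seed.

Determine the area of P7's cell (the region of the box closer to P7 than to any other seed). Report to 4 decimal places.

1. box [0,86]×[0,25]: [(0, 0) (86, 0) (86, 25) (0, 25)]
2. ⊥bis P7·P0 via (39.025,12.605): [(38.2756, 0) (86, 0) (86, 25) (39.7619, 25)]  |A|=1174.5311
3. ⊥bis P7·P1 via (38.52,6.255): [(38.619, 5.776) (39.813, 0) (86, 0) (86, 25) (39.7619, 25)]  |A|=1170.0911
4. ⊥bis P7·P2 via (58.5,10.965): [(59.1733, 0) (86, 0) (86, 25) (57.6382, 25)]  |A|=689.8564
5. ⊥bis P7·P3 via (47.035,12.665): [(59.1733, 0) (86, 0) (86, 25) (57.6382, 25)]  |A|=689.8564
6. ⊥bis P7·P4 via (41.415,8.785): [(59.1733, 0) (86, 0) (86, 25) (57.6382, 25)]  |A|=689.8564
7. ⊥bis P7·P5 via (72.45,6.46): [(59.1733, 0) (69.3692, 0) (81.2919, 25) (57.6382, 25)]  |A|=423.1194
8. ⊥bis P7·P6 via (65.61,8.775): [(59.1433, 0.4891) (78.2728, 25) (57.6382, 25)]  |A|=252.8863
9. ⊥bis P7·P8 via (32.285,7.615): [(59.1433, 0.4891) (78.2728, 25) (57.6382, 25)]  |A|=252.8863
10. canonical 3-gon: [(59.1433, 0.4891) (78.2728, 25) (57.6382, 25)]
11. shoelace: 252.8863

Area of P7's cell: 252.8863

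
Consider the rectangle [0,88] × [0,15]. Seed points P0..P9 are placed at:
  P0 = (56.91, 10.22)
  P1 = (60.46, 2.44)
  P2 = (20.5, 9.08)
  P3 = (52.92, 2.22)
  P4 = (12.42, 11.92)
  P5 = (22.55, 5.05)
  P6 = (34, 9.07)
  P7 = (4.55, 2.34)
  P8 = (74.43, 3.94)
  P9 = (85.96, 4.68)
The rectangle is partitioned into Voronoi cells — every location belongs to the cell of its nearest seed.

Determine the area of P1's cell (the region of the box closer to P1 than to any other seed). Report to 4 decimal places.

1. box [0,88]×[0,15]: [(0, 0) (88, 0) (88, 15) (0, 15)]
2. ⊥bis P1·P0 via (58.685,6.33): [(44.8125, 0) (88, 0) (88, 15) (77.6857, 15)]  |A|=401.2633
3. ⊥bis P1·P2 via (40.48,5.76): [(44.8125, 0) (88, 0) (88, 15) (77.6857, 15)]  |A|=401.2633
4. ⊥bis P1·P3 via (56.69,2.33): [(56.601, 5.3791) (56.758, 0) (88, 0) (88, 15) (77.6857, 15)]  |A|=369.1354
5. ⊥bis P1·P4 via (36.44,7.18): [(56.601, 5.3791) (56.758, 0) (88, 0) (88, 15) (77.6857, 15)]  |A|=369.1354
6. ⊥bis P1·P5 via (41.505,3.745): [(56.601, 5.3791) (56.758, 0) (88, 0) (88, 15) (77.6857, 15)]  |A|=369.1354
7. ⊥bis P1·P6 via (47.23,5.755): [(56.601, 5.3791) (56.758, 0) (88, 0) (88, 15) (77.6857, 15)]  |A|=369.1354
8. ⊥bis P1·P7 via (32.505,2.39): [(56.601, 5.3791) (56.758, 0) (88, 0) (88, 15) (77.6857, 15)]  |A|=369.1354
9. ⊥bis P1·P8 via (67.445,3.19): [(66.7145, 9.9938) (56.601, 5.3791) (56.758, 0) (67.7875, 0)]  |A|=82.6763
10. ⊥bis P1·P9 via (73.21,3.56): [(66.7145, 9.9938) (56.601, 5.3791) (56.758, 0) (67.7875, 0)]  |A|=82.6763
11. canonical 4-gon: [(66.7145, 9.9938) (56.601, 5.3791) (56.758, 0) (67.7875, 0)]
12. shoelace: 82.6763

Area of P1's cell: 82.6763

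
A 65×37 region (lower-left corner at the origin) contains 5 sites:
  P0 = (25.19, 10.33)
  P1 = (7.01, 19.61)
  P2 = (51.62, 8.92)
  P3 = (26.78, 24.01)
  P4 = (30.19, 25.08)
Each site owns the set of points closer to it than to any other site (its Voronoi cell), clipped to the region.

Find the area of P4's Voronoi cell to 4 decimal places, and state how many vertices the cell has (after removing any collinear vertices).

1. box [0,65]×[0,37]: [(0, 0) (65, 0) (65, 37) (0, 37)]
2. ⊥bis P4·P0 via (27.69,17.705): [(0, 27.0914) (65, 5.0575) (65, 37) (0, 37)]  |A|=1360.1581
3. ⊥bis P4·P1 via (18.6,22.345): [(18.9998, 20.6508) (65, 5.0575) (65, 37) (15.1417, 37)]  |A|=1142.2505
4. ⊥bis P4·P2 via (40.905,17): [(18.9998, 20.6508) (38.6381, 13.9938) (55.9867, 37) (15.1417, 37)]  |A|=617.5367
5. ⊥bis P4·P3 via (28.485,24.545): [(30.9814, 16.5893) (38.6381, 13.9938) (55.9867, 37) (24.5768, 37)]  |A|=431.1385
6. canonical 4-gon: [(30.9814, 16.5893) (38.6381, 13.9938) (55.9867, 37) (24.5768, 37)]
7. shoelace: 431.1385

Area of P4's cell: 431.1385 (4 vertices)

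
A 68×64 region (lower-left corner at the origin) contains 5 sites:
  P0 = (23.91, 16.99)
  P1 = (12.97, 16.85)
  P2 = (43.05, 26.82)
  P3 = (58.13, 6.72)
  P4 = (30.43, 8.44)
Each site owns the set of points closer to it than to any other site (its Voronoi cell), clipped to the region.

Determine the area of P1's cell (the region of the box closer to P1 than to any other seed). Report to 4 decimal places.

1. box [0,68]×[0,64]: [(0, 0) (68, 0) (68, 64) (0, 64)]
2. ⊥bis P1·P0 via (18.44,16.92): [(0, 0) (18.6565, 0) (17.8375, 64) (0, 64)]  |A|=1167.8093
3. ⊥bis P1·P2 via (28.01,21.835): [(0, 0) (18.6565, 0) (17.9902, 52.0651) (14.0344, 64) (0, 64)]  |A|=1145.1146
4. ⊥bis P1·P3 via (35.55,11.785): [(0, 0) (18.6565, 0) (17.9902, 52.0651) (14.0344, 64) (0, 64)]  |A|=1145.1146
5. ⊥bis P1·P4 via (21.7,12.645): [(0, 0) (15.6093, 0) (18.5777, 6.1627) (17.9902, 52.0651) (14.0344, 64) (0, 64)]  |A|=1135.7249
6. canonical 6-gon: [(0, 0) (15.6093, 0) (18.5777, 6.1627) (17.9902, 52.0651) (14.0344, 64) (0, 64)]
7. shoelace: 1135.7249

Area of P1's cell: 1135.7249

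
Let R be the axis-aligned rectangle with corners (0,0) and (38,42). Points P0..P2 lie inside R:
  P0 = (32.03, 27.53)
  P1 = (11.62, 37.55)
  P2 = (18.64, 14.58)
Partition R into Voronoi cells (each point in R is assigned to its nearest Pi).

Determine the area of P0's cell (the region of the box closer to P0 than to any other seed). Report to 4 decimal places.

Area of P0's cell: 403.4228

1. box [0,38]×[0,42]: [(0, 0) (38, 0) (38, 42) (0, 42)]
2. ⊥bis P0·P1 via (21.825,32.54): [(5.8499, 0) (38, 0) (38, 42) (26.4693, 42)]  |A|=917.2968
3. ⊥bis P0·P2 via (25.335,21.055): [(19.2669, 27.3293) (38, 7.9597) (38, 42) (26.4693, 42)]  |A|=403.4228
4. canonical 4-gon: [(19.2669, 27.3293) (38, 7.9597) (38, 42) (26.4693, 42)]
5. shoelace: 403.4228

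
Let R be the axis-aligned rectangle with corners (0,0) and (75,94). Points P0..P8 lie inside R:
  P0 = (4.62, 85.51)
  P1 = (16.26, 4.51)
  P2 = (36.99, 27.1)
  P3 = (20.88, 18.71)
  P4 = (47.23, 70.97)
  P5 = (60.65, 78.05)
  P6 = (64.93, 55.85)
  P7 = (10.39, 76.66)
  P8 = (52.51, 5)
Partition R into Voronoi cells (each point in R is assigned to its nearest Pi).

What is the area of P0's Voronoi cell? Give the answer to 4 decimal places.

Area of P0's cell: 243.2048

1. box [0,75]×[0,94]: [(0, 0) (75, 0) (75, 94) (0, 94)]
2. ⊥bis P0·P1 via (10.44,45.01): [(0, 43.5097) (75, 54.2875) (75, 94) (0, 94)]  |A|=3382.6033
3. ⊥bis P0·P2 via (20.805,56.305): [(0, 44.7752) (75, 86.3391) (75, 94) (0, 94)]  |A|=2133.2149
4. ⊥bis P0·P3 via (12.75,52.11): [(0, 49.0065) (13.6155, 52.3207) (75, 86.3391) (75, 94) (0, 94)]  |A|=2104.4092
5. ⊥bis P0·P4 via (25.925,78.24): [(0, 49.0065) (13.6155, 52.3207) (17.8885, 54.6887) (31.3029, 94) (0, 94)]  |A|=1026.751
6. ⊥bis P0·P5 via (32.635,81.78): [(0, 49.0065) (13.6155, 52.3207) (17.8885, 54.6887) (31.3029, 94) (0, 94)]  |A|=1026.751
7. ⊥bis P0·P6 via (34.775,70.68): [(0, 49.0065) (13.6155, 52.3207) (17.8885, 54.6887) (31.3029, 94) (0, 94)]  |A|=1026.751
8. ⊥bis P0·P7 via (7.505,81.085): [(0, 76.1919) (27.314, 94) (0, 94)]  |A|=243.2048
9. ⊥bis P0·P8 via (28.565,45.255): [(0, 76.1919) (27.314, 94) (0, 94)]  |A|=243.2048
10. canonical 3-gon: [(0, 76.1919) (27.314, 94) (0, 94)]
11. shoelace: 243.2048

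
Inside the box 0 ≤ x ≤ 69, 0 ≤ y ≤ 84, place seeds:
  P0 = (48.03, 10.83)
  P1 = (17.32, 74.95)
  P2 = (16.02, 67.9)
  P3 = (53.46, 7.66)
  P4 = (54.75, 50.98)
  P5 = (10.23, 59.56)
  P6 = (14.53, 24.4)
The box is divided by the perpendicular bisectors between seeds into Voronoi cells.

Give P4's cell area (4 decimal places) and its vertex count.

1. box [0,69]×[0,84]: [(0, 0) (69, 0) (69, 84) (0, 84)]
2. ⊥bis P4·P0 via (51.39,30.905): [(0, 39.5063) (69, 27.9576) (69, 84) (0, 84)]  |A|=3468.4976
3. ⊥bis P4·P1 via (36.035,62.965): [(18.978, 36.3299) (69, 27.9576) (69, 84) (49.5057, 84)]  |A|=1866.3249
4. ⊥bis P4·P2 via (35.385,59.44): [(38.8353, 67.3378) (24.8589, 35.3456) (69, 27.9576) (69, 84) (49.5057, 84)]  |A|=1765.3755
5. ⊥bis P4·P3 via (54.105,29.32): [(38.8353, 67.3378) (24.8589, 35.3456) (62.3218, 29.0753) (69, 28.8765) (69, 84) (49.5057, 84)]  |A|=1762.3073
6. ⊥bis P4·P5 via (32.49,55.27): [(38.8353, 67.3378) (31.6428, 50.8741) (28.5316, 34.7309) (62.3218, 29.0753) (69, 28.8765) (69, 84) (49.5057, 84)]  |A|=1731.7056
7. ⊥bis P4·P6 via (34.64,37.69): [(38.8353, 67.3378) (31.6428, 50.8741) (30.3523, 44.178) (37.5985, 33.2133) (62.3218, 29.0753) (69, 28.8765) (69, 84) (49.5057, 84)]  |A|=1687.4964
8. canonical 8-gon: [(38.8353, 67.3378) (31.6428, 50.8741) (30.3523, 44.178) (37.5985, 33.2133) (62.3218, 29.0753) (69, 28.8765) (69, 84) (49.5057, 84)]
9. shoelace: 1687.4964

Area of P4's cell: 1687.4964 (8 vertices)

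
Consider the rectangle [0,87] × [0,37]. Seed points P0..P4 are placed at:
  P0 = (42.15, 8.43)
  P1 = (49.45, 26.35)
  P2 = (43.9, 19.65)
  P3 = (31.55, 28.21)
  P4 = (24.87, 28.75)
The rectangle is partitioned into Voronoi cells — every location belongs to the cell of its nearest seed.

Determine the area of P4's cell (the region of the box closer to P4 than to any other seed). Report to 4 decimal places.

Area of P4's cell: 921.0979

1. box [0,87]×[0,37]: [(0, 0) (87, 0) (87, 37) (0, 37)]
2. ⊥bis P4·P0 via (33.51,18.59): [(0, 0) (11.6495, 0) (55.1588, 37) (0, 37)]  |A|=1235.9542
3. ⊥bis P4·P1 via (37.16,27.55): [(0, 0) (11.6495, 0) (36.5364, 21.1637) (38.0827, 37) (0, 37)]  |A|=1100.7428
4. ⊥bis P4·P2 via (34.385,24.2): [(0, 0) (11.6495, 0) (30.4635, 15.9992) (37.461, 30.6325) (38.0827, 37) (0, 37)]  |A|=1074.3781
5. ⊥bis P4·P3 via (28.21,28.48): [(0, 0) (11.6495, 0) (26.9603, 13.0201) (28.8987, 37) (0, 37)]  |A|=921.0979
6. canonical 5-gon: [(0, 0) (11.6495, 0) (26.9603, 13.0201) (28.8987, 37) (0, 37)]
7. shoelace: 921.0979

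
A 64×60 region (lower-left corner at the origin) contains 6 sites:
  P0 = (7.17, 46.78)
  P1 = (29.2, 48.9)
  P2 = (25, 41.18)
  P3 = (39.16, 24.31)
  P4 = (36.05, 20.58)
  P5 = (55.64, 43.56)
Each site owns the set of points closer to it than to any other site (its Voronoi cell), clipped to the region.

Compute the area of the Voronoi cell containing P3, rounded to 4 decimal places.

1. box [0,64]×[0,60]: [(0, 0) (64, 0) (64, 60) (0, 60)]
2. ⊥bis P3·P0 via (23.165,35.545): [(0, 2.5655) (0, 0) (64, 0) (64, 60) (40.3424, 60)]  |A|=2681.4792
3. ⊥bis P3·P1 via (34.18,36.605): [(19.8257, 30.7909) (0, 2.5655) (0, 0) (64, 0) (64, 48.6834)]  |A|=2086.0177
4. ⊥bis P3·P2 via (32.08,32.745): [(39.0091, 38.561) (5.5668, 10.4909) (0, 2.5655) (0, 0) (64, 0) (64, 48.6834)]  |A|=1946.7029
5. ⊥bis P3·P4 via (37.605,22.445): [(39.0091, 38.561) (28.6772, 29.8888) (64, 0.4374) (64, 48.6834)]  |A|=908.163
6. ⊥bis P3·P5 via (47.4,33.935): [(41.037, 39.3824) (39.0091, 38.561) (28.6772, 29.8888) (64, 0.4374) (64, 19.7237)]  |A|=575.6623
7. canonical 5-gon: [(41.037, 39.3824) (39.0091, 38.561) (28.6772, 29.8888) (64, 0.4374) (64, 19.7237)]
8. shoelace: 575.6623

Area of P3's cell: 575.6623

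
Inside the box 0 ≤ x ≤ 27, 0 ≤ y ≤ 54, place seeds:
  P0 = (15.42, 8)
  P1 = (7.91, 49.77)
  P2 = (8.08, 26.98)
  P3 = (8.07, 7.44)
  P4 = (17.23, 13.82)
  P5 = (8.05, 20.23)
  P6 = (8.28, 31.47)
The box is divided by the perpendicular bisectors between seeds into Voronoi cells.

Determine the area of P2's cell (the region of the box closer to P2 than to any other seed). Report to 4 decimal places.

1. box [0,27]×[0,54]: [(0, 0) (27, 0) (27, 54) (0, 54)]
2. ⊥bis P2·P0 via (11.75,17.49): [(0, 12.946) (27, 23.3875) (27, 54) (0, 54)]  |A|=967.4973
3. ⊥bis P2·P1 via (7.995,38.375): [(0, 38.3154) (0, 12.946) (27, 23.3875) (27, 38.5168)]  |A|=546.7311
4. ⊥bis P2·P3 via (8.075,17.21): [(0, 38.3154) (0, 17.2141) (11.0221, 17.2085) (27, 23.3875) (27, 38.5168)]  |A|=523.2093
5. ⊥bis P2·P4 via (12.655,20.4): [(0, 38.3154) (0, 17.2141) (8.067, 17.21) (27, 30.3739) (27, 38.5168)]  |A|=447.9307
6. ⊥bis P2·P5 via (8.065,23.605): [(0, 38.3154) (0, 23.6408) (17.2062, 23.5644) (27, 30.3739) (27, 38.5168)]  |A|=366.992
7. ⊥bis P2·P6 via (8.18,29.225): [(0, 29.5894) (0, 23.6408) (17.2062, 23.5644) (24.314, 28.5063)]  |A|=115.1039
8. canonical 4-gon: [(0, 29.5894) (0, 23.6408) (17.2062, 23.5644) (24.314, 28.5063)]
9. shoelace: 115.1039

Area of P2's cell: 115.1039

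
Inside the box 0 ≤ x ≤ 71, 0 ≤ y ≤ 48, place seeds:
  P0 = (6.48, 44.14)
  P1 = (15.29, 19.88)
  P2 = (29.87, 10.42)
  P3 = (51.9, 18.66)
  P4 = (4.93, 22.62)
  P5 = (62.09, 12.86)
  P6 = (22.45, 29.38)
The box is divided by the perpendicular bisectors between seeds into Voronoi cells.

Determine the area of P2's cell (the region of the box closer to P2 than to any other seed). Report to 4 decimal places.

Area of P2's cell: 493.1286

1. box [0,71]×[0,48]: [(0, 0) (71, 0) (71, 48) (0, 48)]
2. ⊥bis P2·P0 via (18.175,27.28): [(0, 14.6728) (0, 0) (71, 0) (71, 48) (48.0458, 48)]  |A|=2607.3848
3. ⊥bis P2·P1 via (22.58,15.15): [(40.4965, 42.7634) (12.7502, 0) (71, 0) (71, 48) (48.0458, 48)]  |A|=2037.6651
4. ⊥bis P2·P3 via (40.885,14.54): [(34.0466, 32.8227) (12.7502, 0) (46.3235, 0)]  |A|=550.9829
5. ⊥bis P2·P4 via (17.4,16.52): [(34.0466, 32.8227) (12.7502, 0) (46.3235, 0)]  |A|=550.9829
6. ⊥bis P2·P5 via (45.98,11.64): [(34.0466, 32.8227) (12.7502, 0) (46.3235, 0)]  |A|=550.9829
7. ⊥bis P2·P6 via (26.16,19.9): [(37.256, 24.2424) (25.4925, 19.6388) (12.7502, 0) (46.3235, 0)]  |A|=493.1286
8. canonical 4-gon: [(37.256, 24.2424) (25.4925, 19.6388) (12.7502, 0) (46.3235, 0)]
9. shoelace: 493.1286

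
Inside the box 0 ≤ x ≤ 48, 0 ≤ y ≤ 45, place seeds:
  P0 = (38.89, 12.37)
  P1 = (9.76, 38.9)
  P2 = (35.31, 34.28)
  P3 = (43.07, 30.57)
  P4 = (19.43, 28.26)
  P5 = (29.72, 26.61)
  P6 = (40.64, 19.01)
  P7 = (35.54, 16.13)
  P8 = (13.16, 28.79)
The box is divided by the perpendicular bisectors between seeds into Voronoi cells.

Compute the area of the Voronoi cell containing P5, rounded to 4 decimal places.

Area of P5's cell: 143.8869

1. box [0,48]×[0,45]: [(0, 0) (48, 0) (48, 45) (0, 45)]
2. ⊥bis P5·P0 via (34.305,19.49): [(0, 0) (4.0392, 0) (48, 28.309) (48, 45) (0, 45)]  |A|=1537.7556
3. ⊥bis P5·P1 via (19.74,32.755): [(0, 0.6956) (0, 0) (4.0392, 0) (48, 28.309) (48, 45) (27.2796, 45)]  |A|=933.4513
4. ⊥bis P5·P2 via (32.515,30.445): [(22.7153, 37.5871) (0, 0.6956) (0, 0) (4.0392, 0) (41.3349, 24.017)]  |A|=560.4581
5. ⊥bis P5·P3 via (36.395,28.59): [(36.7631, 27.3489) (22.7153, 37.5871) (0, 0.6956) (0, 0) (4.0392, 0) (38.3262, 22.0795)]  |A|=551.017
6. ⊥bis P5·P4 via (24.575,27.435): [(36.7631, 27.3489) (25.838, 35.3113) (22.0339, 11.5879) (38.3262, 22.0795)]  |A|=195.8607
7. ⊥bis P5·P6 via (35.18,22.81): [(37.2341, 25.7614) (36.7631, 27.3489) (25.838, 35.3113) (22.0339, 11.5879) (31.7034, 17.8147)]  |A|=181.3396
8. ⊥bis P5·P7 via (32.63,21.37): [(35.1529, 22.7711) (37.2341, 25.7614) (36.7631, 27.3489) (25.838, 35.3113) (22.72, 15.8665)]  |A|=143.8869
9. ⊥bis P5·P8 via (21.44,27.7): [(35.1529, 22.7711) (37.2341, 25.7614) (36.7631, 27.3489) (25.838, 35.3113) (22.72, 15.8665)]  |A|=143.8869
10. canonical 5-gon: [(35.1529, 22.7711) (37.2341, 25.7614) (36.7631, 27.3489) (25.838, 35.3113) (22.72, 15.8665)]
11. shoelace: 143.8869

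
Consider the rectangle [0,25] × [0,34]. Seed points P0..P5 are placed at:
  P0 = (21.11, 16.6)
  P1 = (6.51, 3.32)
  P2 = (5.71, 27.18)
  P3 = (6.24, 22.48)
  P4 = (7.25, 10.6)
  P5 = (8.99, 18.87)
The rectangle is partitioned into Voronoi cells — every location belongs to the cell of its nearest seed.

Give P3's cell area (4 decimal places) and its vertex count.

1. box [0,25]×[0,34]: [(0, 0) (25, 0) (25, 34) (0, 34)]
2. ⊥bis P3·P0 via (13.675,19.54): [(0, 0) (5.9484, 0) (19.3929, 34) (0, 34)]  |A|=430.8009
3. ⊥bis P3·P1 via (6.375,12.9): [(0, 12.8102) (11.0756, 12.9662) (19.3929, 34) (0, 34)]  |A|=321.2972
4. ⊥bis P3·P2 via (5.975,24.83): [(0, 24.1562) (0, 12.8102) (11.0756, 12.9662) (16.2238, 25.9857)]  |A|=163.7354
5. ⊥bis P3·P4 via (6.745,16.54): [(0, 24.1562) (0, 15.9666) (12.6885, 17.0453) (16.2238, 25.9857)]  |A|=121.2473
6. ⊥bis P3·P5 via (7.615,20.675): [(14.302, 25.769) (0, 24.1562) (0, 15.9666) (1.6143, 16.1038)]  |A|=65.4949
7. canonical 4-gon: [(14.302, 25.769) (0, 24.1562) (0, 15.9666) (1.6143, 16.1038)]
8. shoelace: 65.4949

Area of P3's cell: 65.4949 (4 vertices)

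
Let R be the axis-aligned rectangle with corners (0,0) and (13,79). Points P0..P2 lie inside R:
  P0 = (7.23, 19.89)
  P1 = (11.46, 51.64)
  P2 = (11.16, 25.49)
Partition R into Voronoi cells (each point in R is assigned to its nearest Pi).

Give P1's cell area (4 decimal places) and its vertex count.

Area of P1's cell: 524.9376 (4 vertices)

1. box [0,13]×[0,79]: [(0, 0) (13, 0) (13, 79) (0, 79)]
2. ⊥bis P1·P0 via (9.345,35.765): [(0, 37.01) (13, 35.2781) (13, 79) (0, 79)]  |A|=557.1275
3. ⊥bis P1·P2 via (11.31,38.565): [(0, 38.6948) (13, 38.5456) (13, 79) (0, 79)]  |A|=524.9376
4. canonical 4-gon: [(0, 38.6948) (13, 38.5456) (13, 79) (0, 79)]
5. shoelace: 524.9376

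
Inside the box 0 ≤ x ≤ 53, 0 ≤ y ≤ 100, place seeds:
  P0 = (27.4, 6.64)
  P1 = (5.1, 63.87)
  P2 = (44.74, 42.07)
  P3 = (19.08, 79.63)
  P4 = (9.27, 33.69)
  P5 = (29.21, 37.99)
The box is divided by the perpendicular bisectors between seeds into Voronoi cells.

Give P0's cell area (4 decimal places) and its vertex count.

Area of P0's cell: 983.8692 (6 vertices)

1. box [0,53]×[0,100]: [(0, 0) (53, 0) (53, 100) (0, 100)]
2. ⊥bis P0·P1 via (16.25,35.255): [(0, 28.9231) (0, 0) (53, 0) (53, 49.5748)]  |A|=2080.1955
3. ⊥bis P0·P2 via (36.07,24.355): [(14.8852, 34.7232) (0, 28.9231) (0, 0) (53, 0) (53, 16.0692)]  |A|=1441.6643
4. ⊥bis P0·P3 via (23.24,43.135): [(14.8852, 34.7232) (0, 28.9231) (0, 0) (53, 0) (53, 16.0692)]  |A|=1441.6643
5. ⊥bis P0·P4 via (18.335,20.165): [(29.4329, 27.6033) (0, 7.8761) (0, 0) (53, 0) (53, 16.0692)]  |A|=1036.7479
6. ⊥bis P0·P5 via (28.305,22.315): [(41.8342, 21.5339) (22.0791, 22.6745) (0, 7.8761) (0, 0) (53, 0) (53, 16.0692)]  |A|=983.8692
7. canonical 6-gon: [(41.8342, 21.5339) (22.0791, 22.6745) (0, 7.8761) (0, 0) (53, 0) (53, 16.0692)]
8. shoelace: 983.8692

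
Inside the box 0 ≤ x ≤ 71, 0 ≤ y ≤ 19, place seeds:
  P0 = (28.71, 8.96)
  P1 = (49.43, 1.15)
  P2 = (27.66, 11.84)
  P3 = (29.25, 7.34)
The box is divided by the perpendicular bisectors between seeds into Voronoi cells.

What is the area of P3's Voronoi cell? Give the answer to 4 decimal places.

Area of P3's cell: 208.4423

1. box [0,71]×[0,19]: [(0, 0) (71, 0) (71, 19) (0, 19)]
2. ⊥bis P3·P0 via (28.98,8.15): [(4.53, 0) (71, 0) (71, 19) (61.53, 19)]  |A|=721.43
3. ⊥bis P3·P1 via (39.34,4.245): [(41.8542, 12.4414) (4.53, 0) (38.0379, 0)]  |A|=208.4423
4. ⊥bis P3·P2 via (28.455,9.59): [(41.8542, 12.4414) (4.53, 0) (38.0379, 0)]  |A|=208.4423
5. canonical 3-gon: [(41.8542, 12.4414) (4.53, 0) (38.0379, 0)]
6. shoelace: 208.4423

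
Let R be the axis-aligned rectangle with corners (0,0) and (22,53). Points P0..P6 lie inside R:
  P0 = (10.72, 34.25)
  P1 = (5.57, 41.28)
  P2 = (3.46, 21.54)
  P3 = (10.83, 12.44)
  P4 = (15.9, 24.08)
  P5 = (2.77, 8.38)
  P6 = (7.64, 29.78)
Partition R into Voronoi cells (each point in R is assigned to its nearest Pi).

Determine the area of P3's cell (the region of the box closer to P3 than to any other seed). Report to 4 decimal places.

Area of P3's cell: 242.7034

1. box [0,22]×[0,53]: [(0, 0) (22, 0) (22, 53) (0, 53)]
2. ⊥bis P3·P0 via (10.775,23.345): [(0, 23.2907) (0, 0) (22, 0) (22, 23.4016)]  |A|=513.615
3. ⊥bis P3·P1 via (8.2,26.86): [(0, 23.2907) (0, 0) (22, 0) (22, 23.4016)]  |A|=513.615
4. ⊥bis P3·P2 via (7.145,16.99): [(15.0182, 23.3664) (0, 11.2033) (0, 0) (22, 0) (22, 23.4016)]  |A|=422.8503
5. ⊥bis P3·P4 via (13.365,18.26): [(10.34, 19.5776) (0, 11.2033) (0, 0) (22, 0) (22, 14.4989)]  |A|=357.8032
6. ⊥bis P3·P5 via (6.8,10.41): [(10.34, 19.5776) (4.5459, 14.885) (12.0437, 0) (22, 0) (22, 14.4989)]  |A|=242.7034
7. ⊥bis P3·P6 via (9.235,21.11): [(10.34, 19.5776) (4.5459, 14.885) (12.0437, 0) (22, 0) (22, 14.4989)]  |A|=242.7034
8. canonical 5-gon: [(10.34, 19.5776) (4.5459, 14.885) (12.0437, 0) (22, 0) (22, 14.4989)]
9. shoelace: 242.7034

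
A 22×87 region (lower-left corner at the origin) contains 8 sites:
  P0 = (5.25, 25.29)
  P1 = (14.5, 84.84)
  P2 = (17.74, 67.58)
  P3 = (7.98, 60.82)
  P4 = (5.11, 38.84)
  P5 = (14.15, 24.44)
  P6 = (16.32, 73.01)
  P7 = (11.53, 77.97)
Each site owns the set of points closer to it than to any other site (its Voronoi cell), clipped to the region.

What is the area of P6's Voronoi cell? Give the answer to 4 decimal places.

1. box [0,22]×[0,87]: [(0, 0) (22, 0) (22, 87) (0, 87)]
2. ⊥bis P6·P0 via (10.785,49.15): [(0, 51.6519) (22, 46.5484) (22, 87) (0, 87)]  |A|=833.7973
3. ⊥bis P6·P1 via (15.41,78.925): [(0, 76.5542) (0, 51.6519) (22, 46.5484) (22, 79.9388)]  |A|=641.2211
4. ⊥bis P6·P2 via (17.03,70.295): [(0, 76.5542) (0, 65.8415) (22, 71.5947) (22, 79.9388)]  |A|=209.6258
5. ⊥bis P6·P3 via (12.15,66.915): [(0, 76.5542) (0, 75.2276) (9.9253, 68.4371) (22, 71.5947) (22, 79.9388)]  |A|=163.0455
6. ⊥bis P6·P4 via (10.715,55.925): [(0, 76.5542) (0, 75.2276) (9.9253, 68.4371) (22, 71.5947) (22, 79.9388)]  |A|=163.0455
7. ⊥bis P6·P5 via (15.235,48.725): [(0, 76.5542) (0, 75.2276) (9.9253, 68.4371) (22, 71.5947) (22, 79.9388)]  |A|=163.0455
8. ⊥bis P6·P7 via (13.925,75.49): [(17.8745, 79.3042) (7.9916, 69.76) (9.9253, 68.4371) (22, 71.5947) (22, 79.9388)]  |A|=86.0347
9. canonical 5-gon: [(17.8745, 79.3042) (7.9916, 69.76) (9.9253, 68.4371) (22, 71.5947) (22, 79.9388)]
10. shoelace: 86.0347

Area of P6's cell: 86.0347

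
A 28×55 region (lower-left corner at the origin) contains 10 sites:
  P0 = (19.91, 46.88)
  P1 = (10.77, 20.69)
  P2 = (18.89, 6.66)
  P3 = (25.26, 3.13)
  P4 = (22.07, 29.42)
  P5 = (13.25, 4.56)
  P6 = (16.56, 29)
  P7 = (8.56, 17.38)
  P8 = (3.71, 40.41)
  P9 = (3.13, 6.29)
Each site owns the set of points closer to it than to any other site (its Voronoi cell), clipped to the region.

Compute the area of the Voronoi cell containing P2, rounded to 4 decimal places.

1. box [0,28]×[0,55]: [(0, 0) (28, 0) (28, 55) (0, 55)]
2. ⊥bis P2·P0 via (19.4,26.77): [(0, 27.262) (0, 0) (28, 0) (28, 26.5519)]  |A|=753.3945
3. ⊥bis P2·P1 via (14.83,13.675): [(0, 5.092) (0, 0) (28, 0) (28, 21.2973)]  |A|=369.4496
4. ⊥bis P2·P3 via (22.075,4.895): [(0, 5.092) (0, 0) (19.3624, 0) (28, 15.5869) (28, 21.2973)]  |A|=302.133
5. ⊥bis P2·P4 via (20.48,18.04): [(22.0041, 17.8271) (0, 5.092) (0, 0) (19.3624, 0) (28, 15.5869) (28, 16.9893)]  |A|=289.2179
6. ⊥bis P2·P5 via (16.07,5.61): [(22.0041, 17.8271) (13.3796, 12.8356) (18.1588, 0) (19.3624, 0) (28, 15.5869) (28, 16.9893)]  |A|=138.6139
7. ⊥bis P2·P6 via (17.725,17.83): [(22.0041, 17.8271) (13.3796, 12.8356) (18.1588, 0) (19.3624, 0) (28, 15.5869) (28, 16.9893)]  |A|=138.6139
8. ⊥bis P2·P7 via (13.725,12.02): [(22.0041, 17.8271) (16.3635, 14.5626) (13.6943, 11.9904) (18.1588, 0) (19.3624, 0) (28, 15.5869) (28, 16.9893)]  |A|=137.0812
9. ⊥bis P2·P8 via (11.3,23.535): [(22.0041, 17.8271) (16.3635, 14.5626) (13.6943, 11.9904) (18.1588, 0) (19.3624, 0) (28, 15.5869) (28, 16.9893)]  |A|=137.0812
10. ⊥bis P2·P9 via (11.01,6.475): [(22.0041, 17.8271) (16.3635, 14.5626) (13.6943, 11.9904) (18.1588, 0) (19.3624, 0) (28, 15.5869) (28, 16.9893)]  |A|=137.0812
11. canonical 7-gon: [(22.0041, 17.8271) (16.3635, 14.5626) (13.6943, 11.9904) (18.1588, 0) (19.3624, 0) (28, 15.5869) (28, 16.9893)]
12. shoelace: 137.0812

Area of P2's cell: 137.0812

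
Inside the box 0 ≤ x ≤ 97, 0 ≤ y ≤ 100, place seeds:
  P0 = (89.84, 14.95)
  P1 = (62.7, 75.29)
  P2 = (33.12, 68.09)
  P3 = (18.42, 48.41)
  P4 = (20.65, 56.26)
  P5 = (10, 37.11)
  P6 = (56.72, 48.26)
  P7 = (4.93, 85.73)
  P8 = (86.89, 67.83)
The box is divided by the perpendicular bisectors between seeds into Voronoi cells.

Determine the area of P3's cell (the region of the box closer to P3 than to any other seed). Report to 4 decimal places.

Area of P3's cell: 494.7840

1. box [0,97]×[0,100]: [(0, 0) (97, 0) (97, 100) (0, 100)]
2. ⊥bis P3·P0 via (54.13,31.68): [(0, 0) (39.288, 0) (86.1377, 100) (0, 100)]  |A|=6271.2851
3. ⊥bis P3·P1 via (40.56,61.85): [(0, 0) (39.288, 0) (56.1967, 36.0913) (17.4012, 100) (0, 100)]  |A|=4074.8572
4. ⊥bis P3·P2 via (25.77,58.25): [(0, 77.4989) (0, 0) (39.288, 0) (55.9994, 35.6701)]  |A|=2870.6504
5. ⊥bis P3·P4 via (19.535,52.335): [(42.3754, 45.8466) (0, 57.8844) (0, 0) (39.288, 0) (55.9994, 35.6701)]  |A|=2455.0644
6. ⊥bis P3·P5 via (14.21,42.76): [(42.3754, 45.8466) (0, 57.8844) (0, 53.3483) (47.648, 17.8442) (55.9994, 35.6701)]  |A|=833.5608
7. ⊥bis P3·P6 via (37.57,48.335): [(37.5656, 47.2129) (0, 57.8844) (0, 53.3483) (37.4803, 25.4206)]  |A|=494.784
8. ⊥bis P3·P7 via (11.675,67.07): [(37.5656, 47.2129) (0, 57.8844) (0, 53.3483) (37.4803, 25.4206)]  |A|=494.784
9. ⊥bis P3·P8 via (52.655,58.12): [(37.5656, 47.2129) (0, 57.8844) (0, 53.3483) (37.4803, 25.4206)]  |A|=494.784
10. canonical 4-gon: [(37.5656, 47.2129) (0, 57.8844) (0, 53.3483) (37.4803, 25.4206)]
11. shoelace: 494.784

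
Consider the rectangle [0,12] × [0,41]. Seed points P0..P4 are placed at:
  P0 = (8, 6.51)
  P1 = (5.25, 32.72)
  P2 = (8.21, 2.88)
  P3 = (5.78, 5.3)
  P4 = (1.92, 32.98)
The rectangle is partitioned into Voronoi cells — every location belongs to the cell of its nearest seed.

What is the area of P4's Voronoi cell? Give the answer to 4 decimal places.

1. box [0,12]×[0,41]: [(0, 0) (12, 0) (12, 41) (0, 41)]
2. ⊥bis P4·P0 via (4.96,19.745): [(0, 18.6057) (12, 21.362) (12, 41) (0, 41)]  |A|=252.1934
3. ⊥bis P4·P1 via (3.585,32.85): [(0, 18.6057) (2.518, 19.1841) (4.2213, 41) (0, 41)]  |A|=74.2405
4. ⊥bis P4·P2 via (5.065,17.93): [(0, 18.6057) (2.518, 19.1841) (4.2213, 41) (0, 41)]  |A|=74.2405
5. ⊥bis P4·P3 via (3.85,19.14): [(0, 18.6057) (2.518, 19.1841) (4.2213, 41) (0, 41)]  |A|=74.2405
6. canonical 4-gon: [(0, 18.6057) (2.518, 19.1841) (4.2213, 41) (0, 41)]
7. shoelace: 74.2405

Area of P4's cell: 74.2405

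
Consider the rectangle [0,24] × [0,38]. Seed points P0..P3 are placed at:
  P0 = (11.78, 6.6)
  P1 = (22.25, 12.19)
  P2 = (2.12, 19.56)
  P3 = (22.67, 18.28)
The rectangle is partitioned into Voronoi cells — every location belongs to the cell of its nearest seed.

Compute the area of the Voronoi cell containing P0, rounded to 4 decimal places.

Area of P0's cell: 241.4708

1. box [0,24]×[0,38]: [(0, 0) (24, 0) (24, 38) (0, 38)]
2. ⊥bis P0·P1 via (17.015,9.395): [(0, 0) (22.0311, 0) (1.7426, 38) (0, 38)]  |A|=451.6995
3. ⊥bis P0·P2 via (6.95,13.08): [(0, 7.8997) (0, 0) (22.0311, 0) (12.7424, 17.3975)]  |A|=241.973
4. ⊥bis P0·P3 via (17.225,12.44): [(12.2786, 17.0518) (0, 7.8997) (0, 0) (22.0311, 0) (13.5696, 15.8481)]  |A|=241.4708
5. canonical 5-gon: [(12.2786, 17.0518) (0, 7.8997) (0, 0) (22.0311, 0) (13.5696, 15.8481)]
6. shoelace: 241.4708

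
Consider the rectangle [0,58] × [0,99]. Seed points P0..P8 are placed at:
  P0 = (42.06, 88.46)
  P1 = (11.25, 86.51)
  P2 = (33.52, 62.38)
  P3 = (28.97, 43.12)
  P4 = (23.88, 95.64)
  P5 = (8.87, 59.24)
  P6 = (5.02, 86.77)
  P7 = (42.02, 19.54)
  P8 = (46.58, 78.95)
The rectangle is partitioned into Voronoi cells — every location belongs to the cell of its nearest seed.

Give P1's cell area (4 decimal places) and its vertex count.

1. box [0,58]×[0,99]: [(0, 0) (58, 0) (58, 99) (0, 99)]
2. ⊥bis P1·P0 via (26.655,87.485): [(0, 0) (32.192, 0) (25.9262, 99) (0, 99)]  |A|=2876.8523
3. ⊥bis P1·P2 via (22.385,74.445): [(0, 53.7855) (27.1991, 78.888) (25.9262, 99) (0, 99)]  |A|=875.6108
4. ⊥bis P1·P3 via (20.11,64.815): [(0, 56.6023) (5.4745, 58.838) (27.1991, 78.888) (25.9262, 99) (0, 99)]  |A|=867.9004
5. ⊥bis P1·P4 via (17.565,91.075): [(0, 56.6023) (5.4745, 58.838) (26.7046, 78.4317) (11.8362, 99) (0, 99)]  |A|=717.7332
6. ⊥bis P1·P5 via (10.06,72.875): [(0, 73.753) (19.766, 72.0279) (26.7046, 78.4317) (11.8362, 99) (0, 99)]  |A|=528.1045
7. ⊥bis P1·P6 via (8.135,86.64): [(7.5696, 73.0923) (19.766, 72.0279) (26.7046, 78.4317) (11.8362, 99) (8.6508, 99)]  |A|=320.4882
8. ⊥bis P1·P7 via (26.635,53.025): [(7.5696, 73.0923) (19.766, 72.0279) (26.7046, 78.4317) (11.8362, 99) (8.6508, 99)]  |A|=320.4882
9. ⊥bis P1·P8 via (28.915,82.73): [(7.5696, 73.0923) (19.766, 72.0279) (26.7046, 78.4317) (11.8362, 99) (8.6508, 99)]  |A|=320.4882
10. canonical 5-gon: [(7.5696, 73.0923) (19.766, 72.0279) (26.7046, 78.4317) (11.8362, 99) (8.6508, 99)]
11. shoelace: 320.4882

Area of P1's cell: 320.4882 (5 vertices)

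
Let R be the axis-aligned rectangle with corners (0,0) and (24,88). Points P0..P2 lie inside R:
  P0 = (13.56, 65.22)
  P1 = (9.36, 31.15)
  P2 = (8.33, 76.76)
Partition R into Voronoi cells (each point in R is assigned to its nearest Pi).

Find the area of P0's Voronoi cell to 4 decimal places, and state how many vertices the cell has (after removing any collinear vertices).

1. box [0,24]×[0,88]: [(0, 0) (24, 0) (24, 88) (0, 88)]
2. ⊥bis P0·P1 via (11.46,48.185): [(0, 49.5977) (24, 46.6391) (24, 88) (0, 88)]  |A|=957.1577
3. ⊥bis P0·P2 via (10.945,70.99): [(0, 66.0297) (0, 49.5977) (24, 46.6391) (24, 76.9066)]  |A|=560.3928
4. canonical 4-gon: [(0, 66.0297) (0, 49.5977) (24, 46.6391) (24, 76.9066)]
5. shoelace: 560.3928

Area of P0's cell: 560.3928 (4 vertices)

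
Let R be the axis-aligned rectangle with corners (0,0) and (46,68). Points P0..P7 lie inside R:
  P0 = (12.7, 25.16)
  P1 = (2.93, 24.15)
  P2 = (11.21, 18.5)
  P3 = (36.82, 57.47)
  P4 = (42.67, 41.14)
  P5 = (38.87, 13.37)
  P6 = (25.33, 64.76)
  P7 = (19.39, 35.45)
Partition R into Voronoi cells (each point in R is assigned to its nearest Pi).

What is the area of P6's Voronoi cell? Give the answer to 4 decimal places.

Area of P6's cell: 482.2764

1. box [0,46]×[0,68]: [(0, 0) (46, 0) (46, 68) (0, 68)]
2. ⊥bis P6·P0 via (19.015,44.96): [(0, 51.0246) (46, 36.3534) (46, 68) (0, 68)]  |A|=1118.3048
3. ⊥bis P6·P1 via (14.13,44.455): [(0, 52.2489) (5.2625, 49.3462) (46, 36.3534) (46, 68) (0, 68)]  |A|=1115.0833
4. ⊥bis P6·P2 via (18.27,41.63): [(0, 52.2489) (5.2625, 49.3462) (46, 36.3534) (46, 68) (0, 68)]  |A|=1115.0833
5. ⊥bis P6·P3 via (31.075,61.115): [(0, 52.2489) (5.2625, 49.3462) (20.5206, 44.4798) (35.4433, 68) (0, 68)]  |A|=587.7669
6. ⊥bis P6·P4 via (34,52.95): [(0, 52.2489) (5.2625, 49.3462) (20.5206, 44.4798) (35.4433, 68) (0, 68)]  |A|=587.7669
7. ⊥bis P6·P5 via (32.1,39.065): [(0, 52.2489) (5.2625, 49.3462) (20.5206, 44.4798) (35.4433, 68) (0, 68)]  |A|=587.7669
8. ⊥bis P6·P7 via (22.36,50.105): [(0, 54.6365) (23.8925, 49.7944) (35.4433, 68) (0, 68)]  |A|=482.2764
9. canonical 4-gon: [(0, 54.6365) (23.8925, 49.7944) (35.4433, 68) (0, 68)]
10. shoelace: 482.2764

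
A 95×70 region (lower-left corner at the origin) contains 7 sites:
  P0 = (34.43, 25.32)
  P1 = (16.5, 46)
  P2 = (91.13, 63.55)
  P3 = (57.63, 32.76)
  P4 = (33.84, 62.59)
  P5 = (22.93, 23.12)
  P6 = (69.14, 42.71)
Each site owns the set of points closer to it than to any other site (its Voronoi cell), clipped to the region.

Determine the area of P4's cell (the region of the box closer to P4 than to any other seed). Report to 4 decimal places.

1. box [0,95]×[0,70]: [(0, 0) (95, 0) (95, 70) (0, 70)]
2. ⊥bis P4·P0 via (34.135,43.955): [(0, 43.4146) (95, 44.9185) (95, 70) (0, 70)]  |A|=2454.1755
3. ⊥bis P4·P1 via (25.17,54.295): [(35.0489, 43.9695) (95, 44.9185) (95, 70) (10.1443, 70)]  |A|=1856.2506
4. ⊥bis P4·P2 via (62.485,63.07): [(35.0489, 43.9695) (62.7977, 44.4087) (62.3689, 70) (10.1443, 70)]  |A|=1034.8742
5. ⊥bis P4·P3 via (45.735,47.675): [(35.0489, 43.9695) (41.211, 44.067) (62.5187, 61.0603) (62.3689, 70) (10.1443, 70)]  |A|=855.1003
6. ⊥bis P4·P5 via (28.385,42.855): [(35.0489, 43.9695) (41.211, 44.067) (62.5187, 61.0603) (62.3689, 70) (10.1443, 70)]  |A|=855.1003
7. ⊥bis P4·P6 via (51.49,52.65): [(35.0489, 43.9695) (41.211, 44.067) (51.0961, 51.9506) (61.261, 70) (10.1443, 70)]  |A|=793.363
8. canonical 5-gon: [(35.0489, 43.9695) (41.211, 44.067) (51.0961, 51.9506) (61.261, 70) (10.1443, 70)]
9. shoelace: 793.363

Area of P4's cell: 793.3630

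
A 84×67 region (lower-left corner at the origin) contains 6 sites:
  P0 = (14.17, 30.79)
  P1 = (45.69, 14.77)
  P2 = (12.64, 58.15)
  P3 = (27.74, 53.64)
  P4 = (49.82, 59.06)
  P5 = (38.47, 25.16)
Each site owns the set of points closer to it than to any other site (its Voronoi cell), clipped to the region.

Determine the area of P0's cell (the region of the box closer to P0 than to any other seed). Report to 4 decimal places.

Area of P0's cell: 1058.6486

1. box [0,84]×[0,67]: [(0, 0) (84, 0) (84, 67) (0, 67)]
2. ⊥bis P0·P1 via (29.93,22.78): [(0, 0) (18.3521, 0) (52.4048, 67) (0, 67)]  |A|=2370.3546
3. ⊥bis P0·P2 via (13.405,44.47): [(0, 43.7204) (0, 0) (18.3521, 0) (41.7598, 46.0556)]  |A|=1335.486
4. ⊥bis P0·P3 via (20.955,42.215): [(16.8349, 44.6618) (0, 43.7204) (0, 0) (18.3521, 0) (35.4367, 33.6147)]  |A|=1184.8481
5. ⊥bis P0·P4 via (31.995,44.925): [(16.8349, 44.6618) (0, 43.7204) (0, 0) (18.3521, 0) (35.4367, 33.6147)]  |A|=1184.8481
6. ⊥bis P0·P5 via (26.32,27.975): [(28.5713, 37.6919) (16.8349, 44.6618) (0, 43.7204) (0, 0) (18.3521, 0) (21.0838, 5.3748)]  |A|=1058.6486
7. canonical 6-gon: [(28.5713, 37.6919) (16.8349, 44.6618) (0, 43.7204) (0, 0) (18.3521, 0) (21.0838, 5.3748)]
8. shoelace: 1058.6486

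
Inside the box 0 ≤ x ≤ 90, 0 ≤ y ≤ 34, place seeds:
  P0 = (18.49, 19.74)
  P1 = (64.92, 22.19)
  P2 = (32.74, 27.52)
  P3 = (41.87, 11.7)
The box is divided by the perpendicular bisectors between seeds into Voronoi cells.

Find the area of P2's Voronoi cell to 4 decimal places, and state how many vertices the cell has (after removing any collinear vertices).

Area of P2's cell: 347.2078 (4 vertices)

1. box [0,90]×[0,34]: [(0, 0) (90, 0) (90, 34) (0, 34)]
2. ⊥bis P2·P0 via (25.615,23.63): [(38.5162, 0) (90, 0) (90, 34) (19.9533, 34)]  |A|=2066.0186
3. ⊥bis P2·P1 via (48.83,24.855): [(38.5162, 0) (44.7132, 0) (50.3447, 34) (19.9533, 34)]  |A|=622.0036
4. ⊥bis P2·P3 via (37.305,19.61): [(30.0848, 15.4431) (49.0875, 26.4099) (50.3447, 34) (19.9533, 34)]  |A|=347.2078
5. canonical 4-gon: [(30.0848, 15.4431) (49.0875, 26.4099) (50.3447, 34) (19.9533, 34)]
6. shoelace: 347.2078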